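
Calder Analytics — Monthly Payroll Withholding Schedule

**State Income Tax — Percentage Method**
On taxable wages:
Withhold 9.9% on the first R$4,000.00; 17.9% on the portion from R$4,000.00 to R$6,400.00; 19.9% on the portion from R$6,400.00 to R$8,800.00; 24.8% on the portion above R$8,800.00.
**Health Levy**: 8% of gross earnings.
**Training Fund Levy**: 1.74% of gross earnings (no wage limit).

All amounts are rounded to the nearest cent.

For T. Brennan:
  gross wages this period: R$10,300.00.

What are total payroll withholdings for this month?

R$2,678.42

State Income Tax: taxable = R$10,300.00
  R$1,303.20 + 24.8% × (R$10,300.00 − R$8,800.00) = R$1,303.20 + 24.8% × R$1,500.00 = R$1,675.20
Health Levy: 8% × R$10,300.00 = R$824.00
Training Fund Levy: 1.74% × R$10,300.00 = R$179.22
Total: R$1,675.20 + R$824.00 + R$179.22 = R$2,678.42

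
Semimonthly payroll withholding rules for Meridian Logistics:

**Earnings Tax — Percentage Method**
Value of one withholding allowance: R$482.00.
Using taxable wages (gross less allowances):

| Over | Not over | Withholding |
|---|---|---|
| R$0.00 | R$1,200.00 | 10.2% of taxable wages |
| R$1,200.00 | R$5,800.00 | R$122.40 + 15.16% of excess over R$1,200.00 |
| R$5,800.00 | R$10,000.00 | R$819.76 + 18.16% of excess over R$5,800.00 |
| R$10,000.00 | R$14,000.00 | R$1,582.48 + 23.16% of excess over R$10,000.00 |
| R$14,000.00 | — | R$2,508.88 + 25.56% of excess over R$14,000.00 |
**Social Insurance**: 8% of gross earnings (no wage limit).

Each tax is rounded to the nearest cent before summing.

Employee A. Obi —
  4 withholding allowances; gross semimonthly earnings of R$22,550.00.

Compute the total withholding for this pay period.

R$6,005.46

Earnings Tax: taxable = R$22,550.00 − 4×R$482.00 = R$20,622.00
  R$2,508.88 + 25.56% × (R$20,622.00 − R$14,000.00) = R$2,508.88 + 25.56% × R$6,622.00 = R$4,201.46
Social Insurance: 8% × R$22,550.00 = R$1,804.00
Total: R$4,201.46 + R$1,804.00 = R$6,005.46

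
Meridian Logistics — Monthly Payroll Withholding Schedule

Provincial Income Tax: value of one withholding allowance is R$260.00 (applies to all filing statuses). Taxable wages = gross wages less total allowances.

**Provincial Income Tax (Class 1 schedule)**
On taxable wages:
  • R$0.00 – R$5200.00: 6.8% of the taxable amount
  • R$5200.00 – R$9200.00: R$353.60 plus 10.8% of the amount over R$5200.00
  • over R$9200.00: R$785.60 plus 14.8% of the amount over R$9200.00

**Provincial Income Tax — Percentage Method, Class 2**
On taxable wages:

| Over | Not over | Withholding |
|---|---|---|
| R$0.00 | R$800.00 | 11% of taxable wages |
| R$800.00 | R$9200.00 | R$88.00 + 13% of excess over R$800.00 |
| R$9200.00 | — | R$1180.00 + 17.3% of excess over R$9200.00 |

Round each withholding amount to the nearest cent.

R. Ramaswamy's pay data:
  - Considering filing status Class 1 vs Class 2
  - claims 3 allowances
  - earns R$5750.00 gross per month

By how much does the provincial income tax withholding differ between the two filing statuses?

Provincial Income Tax (Class 1): taxable = R$5750.00 − 3×R$260.00 = R$4970.00
  6.8% × R$4970.00 = R$337.96
Provincial Income Tax (Class 2): taxable = R$5750.00 − 3×R$260.00 = R$4970.00
  R$88.00 + 13% × (R$4970.00 − R$800.00) = R$88.00 + 13% × R$4170.00 = R$630.10
Difference: |R$337.96 − R$630.10| = R$292.14 (higher under Class 2)

R$292.14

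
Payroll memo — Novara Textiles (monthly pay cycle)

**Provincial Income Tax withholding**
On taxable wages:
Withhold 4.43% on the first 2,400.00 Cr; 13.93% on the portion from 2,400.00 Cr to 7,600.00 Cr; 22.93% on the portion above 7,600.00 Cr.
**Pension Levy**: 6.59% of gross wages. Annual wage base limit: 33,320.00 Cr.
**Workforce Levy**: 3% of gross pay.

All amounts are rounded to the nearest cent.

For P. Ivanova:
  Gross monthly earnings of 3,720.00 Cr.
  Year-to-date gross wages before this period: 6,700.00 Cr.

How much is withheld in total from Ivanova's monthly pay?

Provincial Income Tax: taxable = 3,720.00 Cr
  106.32 Cr + 13.93% × (3,720.00 Cr − 2,400.00 Cr) = 106.32 Cr + 13.93% × 1,320.00 Cr = 290.20 Cr
Pension Levy: 6.59% × 3,720.00 Cr = 245.15 Cr
Workforce Levy: 3% × 3,720.00 Cr = 111.60 Cr
Total: 290.20 Cr + 245.15 Cr + 111.60 Cr = 646.95 Cr

646.95 Cr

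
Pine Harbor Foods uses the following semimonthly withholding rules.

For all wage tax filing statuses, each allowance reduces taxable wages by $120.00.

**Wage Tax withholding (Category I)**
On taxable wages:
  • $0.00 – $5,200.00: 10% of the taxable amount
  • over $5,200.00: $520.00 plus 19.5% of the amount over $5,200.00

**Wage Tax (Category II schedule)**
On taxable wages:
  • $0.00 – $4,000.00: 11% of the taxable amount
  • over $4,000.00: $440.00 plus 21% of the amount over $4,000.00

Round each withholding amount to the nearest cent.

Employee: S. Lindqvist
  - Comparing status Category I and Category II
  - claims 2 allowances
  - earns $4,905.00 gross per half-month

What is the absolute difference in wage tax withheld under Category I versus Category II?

$113.15

Wage Tax (Category I): taxable = $4,905.00 − 2×$120.00 = $4,665.00
  10% × $4,665.00 = $466.50
Wage Tax (Category II): taxable = $4,905.00 − 2×$120.00 = $4,665.00
  $440.00 + 21% × ($4,665.00 − $4,000.00) = $440.00 + 21% × $665.00 = $579.65
Difference: |$466.50 − $579.65| = $113.15 (higher under Category II)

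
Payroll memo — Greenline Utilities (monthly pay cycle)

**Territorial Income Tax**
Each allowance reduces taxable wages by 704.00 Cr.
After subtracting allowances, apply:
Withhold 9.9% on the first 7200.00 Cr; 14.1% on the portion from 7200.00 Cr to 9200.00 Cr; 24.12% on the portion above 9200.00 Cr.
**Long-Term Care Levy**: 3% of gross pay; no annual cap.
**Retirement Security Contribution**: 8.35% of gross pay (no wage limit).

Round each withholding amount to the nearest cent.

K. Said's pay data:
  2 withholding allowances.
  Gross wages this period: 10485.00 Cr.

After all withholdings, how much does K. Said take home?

Territorial Income Tax: taxable = 10485.00 Cr − 2×704.00 Cr = 9077.00 Cr
  712.80 Cr + 14.1% × (9077.00 Cr − 7200.00 Cr) = 712.80 Cr + 14.1% × 1877.00 Cr = 977.46 Cr
Long-Term Care Levy: 3% × 10485.00 Cr = 314.55 Cr
Retirement Security Contribution: 8.35% × 10485.00 Cr = 875.50 Cr
Total withheld: 977.46 Cr + 314.55 Cr + 875.50 Cr = 2167.51 Cr
Net pay: 10485.00 Cr − 2167.51 Cr = 8317.49 Cr

8317.49 Cr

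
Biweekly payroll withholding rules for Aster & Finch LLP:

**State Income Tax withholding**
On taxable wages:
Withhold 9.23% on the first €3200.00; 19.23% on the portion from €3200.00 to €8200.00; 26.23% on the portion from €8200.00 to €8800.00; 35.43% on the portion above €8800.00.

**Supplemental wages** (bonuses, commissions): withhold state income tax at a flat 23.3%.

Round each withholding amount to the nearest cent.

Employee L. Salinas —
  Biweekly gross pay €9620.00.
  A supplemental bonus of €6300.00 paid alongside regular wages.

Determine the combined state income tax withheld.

€3172.67

State Income Tax: taxable = €9620.00
  €1414.24 + 35.43% × (€9620.00 − €8800.00) = €1414.24 + 35.43% × €820.00 = €1704.77
Supplemental (23.3% flat on bonus): 23.3% × €6300.00 = €1467.90
Total state income tax: €1704.77 + €1467.90 = €3172.67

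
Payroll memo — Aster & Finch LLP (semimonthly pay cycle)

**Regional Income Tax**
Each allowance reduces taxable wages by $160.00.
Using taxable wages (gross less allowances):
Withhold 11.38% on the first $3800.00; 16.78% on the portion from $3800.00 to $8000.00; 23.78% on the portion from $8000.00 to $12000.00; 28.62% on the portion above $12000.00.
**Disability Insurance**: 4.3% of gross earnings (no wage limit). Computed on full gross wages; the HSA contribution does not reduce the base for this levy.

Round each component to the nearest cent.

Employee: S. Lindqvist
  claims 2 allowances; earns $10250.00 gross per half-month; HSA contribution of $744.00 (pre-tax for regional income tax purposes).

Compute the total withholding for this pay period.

$1859.98

Regional Income Tax: taxable = $10250.00 − $744.00 − 2×$160.00 = $9186.00
  $1137.20 + 23.78% × ($9186.00 − $8000.00) = $1137.20 + 23.78% × $1186.00 = $1419.23
Disability Insurance: 4.3% × $10250.00 = $440.75
Total: $1419.23 + $440.75 = $1859.98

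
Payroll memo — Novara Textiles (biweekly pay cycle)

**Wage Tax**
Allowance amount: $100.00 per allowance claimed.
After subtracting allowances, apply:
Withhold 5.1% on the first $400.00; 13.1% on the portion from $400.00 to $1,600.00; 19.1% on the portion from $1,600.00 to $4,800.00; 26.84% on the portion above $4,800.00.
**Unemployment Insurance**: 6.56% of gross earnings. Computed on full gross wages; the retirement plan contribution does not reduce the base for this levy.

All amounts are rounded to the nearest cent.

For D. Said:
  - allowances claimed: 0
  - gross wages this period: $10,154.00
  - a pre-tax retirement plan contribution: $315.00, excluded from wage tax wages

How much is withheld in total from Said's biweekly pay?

$2,807.37

Wage Tax: taxable = $10,154.00 − $315.00 = $9,839.00
  $788.80 + 26.84% × ($9,839.00 − $4,800.00) = $788.80 + 26.84% × $5,039.00 = $2,141.27
Unemployment Insurance: 6.56% × $10,154.00 = $666.10
Total: $2,141.27 + $666.10 = $2,807.37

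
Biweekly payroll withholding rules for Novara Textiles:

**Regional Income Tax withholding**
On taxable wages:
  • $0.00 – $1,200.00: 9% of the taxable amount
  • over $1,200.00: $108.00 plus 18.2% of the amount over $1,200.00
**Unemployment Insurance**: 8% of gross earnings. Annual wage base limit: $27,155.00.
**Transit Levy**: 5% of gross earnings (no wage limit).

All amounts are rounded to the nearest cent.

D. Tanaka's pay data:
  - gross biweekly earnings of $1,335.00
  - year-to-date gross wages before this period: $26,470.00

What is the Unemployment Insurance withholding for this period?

$54.80

Unemployment Insurance: cap $27,155.00 − YTD $26,470.00 = $685.00 subject; 8% × $685.00 = $54.80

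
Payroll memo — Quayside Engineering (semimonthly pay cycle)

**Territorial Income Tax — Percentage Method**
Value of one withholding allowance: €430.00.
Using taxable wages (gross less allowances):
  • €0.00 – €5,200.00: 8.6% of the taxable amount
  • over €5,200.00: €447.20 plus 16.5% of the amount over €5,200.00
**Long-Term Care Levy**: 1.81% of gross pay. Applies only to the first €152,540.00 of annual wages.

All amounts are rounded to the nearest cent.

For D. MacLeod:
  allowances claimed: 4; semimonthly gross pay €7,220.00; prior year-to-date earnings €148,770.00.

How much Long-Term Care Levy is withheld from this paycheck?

€68.24

Long-Term Care Levy: cap €152,540.00 − YTD €148,770.00 = €3,770.00 subject; 1.81% × €3,770.00 = €68.24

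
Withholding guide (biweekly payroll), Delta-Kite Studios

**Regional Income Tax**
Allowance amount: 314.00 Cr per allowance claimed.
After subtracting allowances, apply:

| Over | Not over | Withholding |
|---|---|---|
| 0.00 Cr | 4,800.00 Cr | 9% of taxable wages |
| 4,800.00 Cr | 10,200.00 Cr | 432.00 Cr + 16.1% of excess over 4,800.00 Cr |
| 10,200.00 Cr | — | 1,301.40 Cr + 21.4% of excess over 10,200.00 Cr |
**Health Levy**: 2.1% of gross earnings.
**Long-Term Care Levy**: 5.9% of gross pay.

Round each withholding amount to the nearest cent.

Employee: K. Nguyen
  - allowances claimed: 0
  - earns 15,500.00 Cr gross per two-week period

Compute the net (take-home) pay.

11,824.40 Cr

Regional Income Tax: taxable = 15,500.00 Cr
  1,301.40 Cr + 21.4% × (15,500.00 Cr − 10,200.00 Cr) = 1,301.40 Cr + 21.4% × 5,300.00 Cr = 2,435.60 Cr
Health Levy: 2.1% × 15,500.00 Cr = 325.50 Cr
Long-Term Care Levy: 5.9% × 15,500.00 Cr = 914.50 Cr
Total withheld: 2,435.60 Cr + 325.50 Cr + 914.50 Cr = 3,675.60 Cr
Net pay: 15,500.00 Cr − 3,675.60 Cr = 11,824.40 Cr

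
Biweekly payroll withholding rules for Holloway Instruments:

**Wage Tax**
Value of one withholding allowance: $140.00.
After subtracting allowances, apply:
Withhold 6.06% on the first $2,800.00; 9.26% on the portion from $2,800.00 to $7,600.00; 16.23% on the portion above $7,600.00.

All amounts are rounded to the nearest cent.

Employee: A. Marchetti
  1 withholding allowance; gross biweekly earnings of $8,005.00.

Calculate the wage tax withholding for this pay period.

$657.17

Wage Tax: taxable = $8,005.00 − 1×$140.00 = $7,865.00
  $614.16 + 16.23% × ($7,865.00 − $7,600.00) = $614.16 + 16.23% × $265.00 = $657.17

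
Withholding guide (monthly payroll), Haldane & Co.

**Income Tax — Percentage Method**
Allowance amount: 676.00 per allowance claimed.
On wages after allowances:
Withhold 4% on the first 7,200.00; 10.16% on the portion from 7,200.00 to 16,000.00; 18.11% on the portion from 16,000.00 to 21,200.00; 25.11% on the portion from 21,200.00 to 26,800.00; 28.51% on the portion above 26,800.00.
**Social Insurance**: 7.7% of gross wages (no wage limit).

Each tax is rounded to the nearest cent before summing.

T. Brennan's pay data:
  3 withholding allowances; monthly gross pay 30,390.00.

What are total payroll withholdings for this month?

Income Tax: taxable = 30,390.00 − 3×676.00 = 28,362.00
  3,529.96 + 28.51% × (28,362.00 − 26,800.00) = 3,529.96 + 28.51% × 1,562.00 = 3,975.29
Social Insurance: 7.7% × 30,390.00 = 2,340.03
Total: 3,975.29 + 2,340.03 = 6,315.32

6,315.32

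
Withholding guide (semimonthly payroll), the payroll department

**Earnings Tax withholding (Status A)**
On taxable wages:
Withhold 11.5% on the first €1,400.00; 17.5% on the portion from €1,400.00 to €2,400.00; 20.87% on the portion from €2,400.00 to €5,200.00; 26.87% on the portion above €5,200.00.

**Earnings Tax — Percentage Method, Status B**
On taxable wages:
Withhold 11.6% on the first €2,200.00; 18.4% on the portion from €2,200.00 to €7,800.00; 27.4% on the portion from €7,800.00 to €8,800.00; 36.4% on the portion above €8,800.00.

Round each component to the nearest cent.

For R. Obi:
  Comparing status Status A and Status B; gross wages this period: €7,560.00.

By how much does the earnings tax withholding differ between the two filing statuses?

€313.05

Earnings Tax (Status A): taxable = €7,560.00
  €920.36 + 26.87% × (€7,560.00 − €5,200.00) = €920.36 + 26.87% × €2,360.00 = €1,554.49
Earnings Tax (Status B): taxable = €7,560.00
  €255.20 + 18.4% × (€7,560.00 − €2,200.00) = €255.20 + 18.4% × €5,360.00 = €1,241.44
Difference: |€1,554.49 − €1,241.44| = €313.05 (higher under Status A)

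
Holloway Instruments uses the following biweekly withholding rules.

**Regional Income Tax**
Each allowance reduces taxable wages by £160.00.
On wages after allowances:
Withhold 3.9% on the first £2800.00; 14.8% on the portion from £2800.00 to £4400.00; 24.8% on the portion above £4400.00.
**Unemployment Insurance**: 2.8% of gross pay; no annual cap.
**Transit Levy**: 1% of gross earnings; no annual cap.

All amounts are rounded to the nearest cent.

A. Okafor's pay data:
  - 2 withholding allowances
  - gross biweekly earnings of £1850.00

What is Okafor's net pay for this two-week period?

£1720.03

Regional Income Tax: taxable = £1850.00 − 2×£160.00 = £1530.00
  3.9% × £1530.00 = £59.67
Unemployment Insurance: 2.8% × £1850.00 = £51.80
Transit Levy: 1% × £1850.00 = £18.50
Total withheld: £59.67 + £51.80 + £18.50 = £129.97
Net pay: £1850.00 − £129.97 = £1720.03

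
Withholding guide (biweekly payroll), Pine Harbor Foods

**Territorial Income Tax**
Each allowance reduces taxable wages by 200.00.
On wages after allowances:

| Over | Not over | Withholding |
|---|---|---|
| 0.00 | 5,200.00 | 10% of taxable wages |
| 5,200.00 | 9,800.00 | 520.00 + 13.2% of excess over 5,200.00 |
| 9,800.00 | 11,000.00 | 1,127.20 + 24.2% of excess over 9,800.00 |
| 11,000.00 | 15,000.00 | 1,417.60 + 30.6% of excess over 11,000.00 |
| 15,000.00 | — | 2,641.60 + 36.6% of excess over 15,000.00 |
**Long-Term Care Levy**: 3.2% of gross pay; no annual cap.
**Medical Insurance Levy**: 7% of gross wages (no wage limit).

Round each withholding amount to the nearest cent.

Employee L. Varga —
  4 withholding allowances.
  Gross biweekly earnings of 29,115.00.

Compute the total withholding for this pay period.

10,484.62

Territorial Income Tax: taxable = 29,115.00 − 4×200.00 = 28,315.00
  2,641.60 + 36.6% × (28,315.00 − 15,000.00) = 2,641.60 + 36.6% × 13,315.00 = 7,514.89
Long-Term Care Levy: 3.2% × 29,115.00 = 931.68
Medical Insurance Levy: 7% × 29,115.00 = 2,038.05
Total: 7,514.89 + 931.68 + 2,038.05 = 10,484.62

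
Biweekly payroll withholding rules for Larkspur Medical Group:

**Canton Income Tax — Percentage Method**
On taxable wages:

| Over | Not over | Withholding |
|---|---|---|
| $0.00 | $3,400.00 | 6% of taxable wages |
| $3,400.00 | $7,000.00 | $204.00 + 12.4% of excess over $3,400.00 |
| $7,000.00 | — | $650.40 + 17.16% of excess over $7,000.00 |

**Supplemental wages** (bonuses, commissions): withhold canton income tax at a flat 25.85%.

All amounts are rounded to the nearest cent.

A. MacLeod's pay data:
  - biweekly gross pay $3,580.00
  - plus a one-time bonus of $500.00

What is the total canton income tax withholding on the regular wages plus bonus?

$355.57

Canton Income Tax: taxable = $3,580.00
  $204.00 + 12.4% × ($3,580.00 − $3,400.00) = $204.00 + 12.4% × $180.00 = $226.32
Supplemental (25.85% flat on bonus): 25.85% × $500.00 = $129.25
Total canton income tax: $226.32 + $129.25 = $355.57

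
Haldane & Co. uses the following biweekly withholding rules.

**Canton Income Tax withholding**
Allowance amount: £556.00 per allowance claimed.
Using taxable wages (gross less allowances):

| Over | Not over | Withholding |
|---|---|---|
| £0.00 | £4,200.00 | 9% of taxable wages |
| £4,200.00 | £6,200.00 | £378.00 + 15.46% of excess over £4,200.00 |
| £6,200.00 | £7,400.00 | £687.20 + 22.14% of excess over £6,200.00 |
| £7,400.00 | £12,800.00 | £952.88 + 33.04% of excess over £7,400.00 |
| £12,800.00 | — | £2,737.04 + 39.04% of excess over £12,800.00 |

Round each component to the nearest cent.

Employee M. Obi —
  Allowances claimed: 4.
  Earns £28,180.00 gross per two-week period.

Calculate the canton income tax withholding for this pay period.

£7,873.14

Canton Income Tax: taxable = £28,180.00 − 4×£556.00 = £25,956.00
  £2,737.04 + 39.04% × (£25,956.00 − £12,800.00) = £2,737.04 + 39.04% × £13,156.00 = £7,873.14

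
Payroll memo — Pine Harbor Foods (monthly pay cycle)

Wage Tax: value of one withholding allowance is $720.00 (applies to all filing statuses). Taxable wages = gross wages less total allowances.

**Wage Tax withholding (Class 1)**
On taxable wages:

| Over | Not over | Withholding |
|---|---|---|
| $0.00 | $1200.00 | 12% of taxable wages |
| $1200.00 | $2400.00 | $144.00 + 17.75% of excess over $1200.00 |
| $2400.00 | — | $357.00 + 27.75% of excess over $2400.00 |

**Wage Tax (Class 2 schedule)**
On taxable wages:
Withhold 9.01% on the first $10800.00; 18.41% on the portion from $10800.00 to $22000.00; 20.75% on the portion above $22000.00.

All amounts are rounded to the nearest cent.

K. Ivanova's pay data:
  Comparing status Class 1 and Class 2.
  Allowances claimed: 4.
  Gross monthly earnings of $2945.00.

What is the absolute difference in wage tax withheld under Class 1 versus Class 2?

Wage Tax (Class 1): taxable = $2945.00 − 4×$720.00 = $65.00
  12% × $65.00 = $7.80
Wage Tax (Class 2): taxable = $2945.00 − 4×$720.00 = $65.00
  9.01% × $65.00 = $5.86
Difference: |$7.80 − $5.86| = $1.94 (higher under Class 1)

$1.94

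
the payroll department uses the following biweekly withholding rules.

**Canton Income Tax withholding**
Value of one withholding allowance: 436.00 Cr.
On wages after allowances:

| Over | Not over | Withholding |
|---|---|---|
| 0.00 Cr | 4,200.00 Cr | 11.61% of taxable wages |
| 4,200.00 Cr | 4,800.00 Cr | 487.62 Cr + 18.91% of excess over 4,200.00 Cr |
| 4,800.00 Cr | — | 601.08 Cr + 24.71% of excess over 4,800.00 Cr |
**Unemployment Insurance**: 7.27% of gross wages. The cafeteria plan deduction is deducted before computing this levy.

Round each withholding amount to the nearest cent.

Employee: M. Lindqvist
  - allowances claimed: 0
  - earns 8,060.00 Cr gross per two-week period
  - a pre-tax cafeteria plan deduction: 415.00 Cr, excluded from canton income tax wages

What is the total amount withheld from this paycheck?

Canton Income Tax: taxable = 8,060.00 Cr − 415.00 Cr = 7,645.00 Cr
  601.08 Cr + 24.71% × (7,645.00 Cr − 4,800.00 Cr) = 601.08 Cr + 24.71% × 2,845.00 Cr = 1,304.08 Cr
Unemployment Insurance: 7.27% × 7,645.00 Cr = 555.79 Cr
Total: 1,304.08 Cr + 555.79 Cr = 1,859.87 Cr

1,859.87 Cr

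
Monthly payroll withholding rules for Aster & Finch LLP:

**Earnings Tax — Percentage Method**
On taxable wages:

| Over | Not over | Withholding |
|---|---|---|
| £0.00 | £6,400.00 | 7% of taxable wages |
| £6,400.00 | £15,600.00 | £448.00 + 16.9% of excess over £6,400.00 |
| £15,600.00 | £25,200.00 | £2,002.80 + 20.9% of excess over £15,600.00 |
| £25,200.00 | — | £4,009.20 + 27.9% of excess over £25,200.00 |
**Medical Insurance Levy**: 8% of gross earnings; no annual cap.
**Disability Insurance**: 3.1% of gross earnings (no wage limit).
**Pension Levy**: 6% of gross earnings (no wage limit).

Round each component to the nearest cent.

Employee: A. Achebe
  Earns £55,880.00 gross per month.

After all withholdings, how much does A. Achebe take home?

£33,755.60

Earnings Tax: taxable = £55,880.00
  £4,009.20 + 27.9% × (£55,880.00 − £25,200.00) = £4,009.20 + 27.9% × £30,680.00 = £12,568.92
Medical Insurance Levy: 8% × £55,880.00 = £4,470.40
Disability Insurance: 3.1% × £55,880.00 = £1,732.28
Pension Levy: 6% × £55,880.00 = £3,352.80
Total withheld: £12,568.92 + £4,470.40 + £1,732.28 + £3,352.80 = £22,124.40
Net pay: £55,880.00 − £22,124.40 = £33,755.60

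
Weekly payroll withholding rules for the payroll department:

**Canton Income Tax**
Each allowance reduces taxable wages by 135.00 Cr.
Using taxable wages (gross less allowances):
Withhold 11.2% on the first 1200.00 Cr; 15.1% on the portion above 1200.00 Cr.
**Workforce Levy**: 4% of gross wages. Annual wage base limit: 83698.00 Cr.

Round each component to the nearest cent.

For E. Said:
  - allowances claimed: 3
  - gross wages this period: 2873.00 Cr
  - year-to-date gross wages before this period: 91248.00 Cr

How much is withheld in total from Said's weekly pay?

Canton Income Tax: taxable = 2873.00 Cr − 3×135.00 Cr = 2468.00 Cr
  134.40 Cr + 15.1% × (2468.00 Cr − 1200.00 Cr) = 134.40 Cr + 15.1% × 1268.00 Cr = 325.87 Cr
Workforce Levy: YTD 91248.00 Cr ≥ cap 83698.00 Cr → 0.00 Cr
Total: 325.87 Cr + 0.00 Cr = 325.87 Cr

325.87 Cr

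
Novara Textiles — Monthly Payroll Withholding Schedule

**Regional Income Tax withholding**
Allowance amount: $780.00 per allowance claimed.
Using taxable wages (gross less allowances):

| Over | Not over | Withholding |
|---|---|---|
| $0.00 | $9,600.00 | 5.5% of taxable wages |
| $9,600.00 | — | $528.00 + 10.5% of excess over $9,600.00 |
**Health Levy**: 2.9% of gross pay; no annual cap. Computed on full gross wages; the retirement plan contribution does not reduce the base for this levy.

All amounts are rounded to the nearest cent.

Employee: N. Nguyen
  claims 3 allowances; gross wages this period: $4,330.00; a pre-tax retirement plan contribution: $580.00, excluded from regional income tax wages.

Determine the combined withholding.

Regional Income Tax: taxable = $4,330.00 − $580.00 − 3×$780.00 = $1,410.00
  5.5% × $1,410.00 = $77.55
Health Levy: 2.9% × $4,330.00 = $125.57
Total: $77.55 + $125.57 = $203.12

$203.12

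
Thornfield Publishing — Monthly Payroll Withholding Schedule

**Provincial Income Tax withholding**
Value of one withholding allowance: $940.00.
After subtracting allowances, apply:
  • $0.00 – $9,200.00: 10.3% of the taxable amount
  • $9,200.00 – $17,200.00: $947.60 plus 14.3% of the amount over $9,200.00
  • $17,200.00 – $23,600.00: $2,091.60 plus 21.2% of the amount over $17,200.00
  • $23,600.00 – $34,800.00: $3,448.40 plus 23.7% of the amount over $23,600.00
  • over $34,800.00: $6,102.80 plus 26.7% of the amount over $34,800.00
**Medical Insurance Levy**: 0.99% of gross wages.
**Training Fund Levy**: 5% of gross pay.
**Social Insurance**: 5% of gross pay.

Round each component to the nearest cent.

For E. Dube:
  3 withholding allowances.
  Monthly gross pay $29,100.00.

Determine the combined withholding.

$7,281.65

Provincial Income Tax: taxable = $29,100.00 − 3×$940.00 = $26,280.00
  $3,448.40 + 23.7% × ($26,280.00 − $23,600.00) = $3,448.40 + 23.7% × $2,680.00 = $4,083.56
Medical Insurance Levy: 0.99% × $29,100.00 = $288.09
Training Fund Levy: 5% × $29,100.00 = $1,455.00
Social Insurance: 5% × $29,100.00 = $1,455.00
Total: $4,083.56 + $288.09 + $1,455.00 + $1,455.00 = $7,281.65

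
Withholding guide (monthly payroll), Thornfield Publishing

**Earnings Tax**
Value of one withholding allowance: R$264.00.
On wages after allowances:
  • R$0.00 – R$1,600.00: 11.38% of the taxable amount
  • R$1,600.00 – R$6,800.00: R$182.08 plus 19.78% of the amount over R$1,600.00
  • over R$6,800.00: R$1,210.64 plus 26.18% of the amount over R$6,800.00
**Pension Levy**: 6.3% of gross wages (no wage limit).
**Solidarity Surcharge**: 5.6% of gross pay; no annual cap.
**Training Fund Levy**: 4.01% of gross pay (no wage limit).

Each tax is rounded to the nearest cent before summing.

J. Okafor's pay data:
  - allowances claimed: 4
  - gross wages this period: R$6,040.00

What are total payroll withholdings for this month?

R$1,812.40

Earnings Tax: taxable = R$6,040.00 − 4×R$264.00 = R$4,984.00
  R$182.08 + 19.78% × (R$4,984.00 − R$1,600.00) = R$182.08 + 19.78% × R$3,384.00 = R$851.44
Pension Levy: 6.3% × R$6,040.00 = R$380.52
Solidarity Surcharge: 5.6% × R$6,040.00 = R$338.24
Training Fund Levy: 4.01% × R$6,040.00 = R$242.20
Total: R$851.44 + R$380.52 + R$338.24 + R$242.20 = R$1,812.40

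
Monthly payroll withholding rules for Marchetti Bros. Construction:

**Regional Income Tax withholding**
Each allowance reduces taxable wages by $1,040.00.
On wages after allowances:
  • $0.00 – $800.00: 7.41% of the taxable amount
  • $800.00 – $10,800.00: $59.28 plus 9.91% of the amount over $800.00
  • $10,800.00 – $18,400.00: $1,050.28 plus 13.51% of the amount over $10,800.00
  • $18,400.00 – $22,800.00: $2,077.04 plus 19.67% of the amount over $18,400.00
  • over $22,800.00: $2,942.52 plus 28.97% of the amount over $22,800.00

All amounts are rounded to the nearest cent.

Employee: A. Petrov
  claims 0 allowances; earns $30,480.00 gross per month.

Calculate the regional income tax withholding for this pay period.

$5,167.42

Regional Income Tax: taxable = $30,480.00
  $2,942.52 + 28.97% × ($30,480.00 − $22,800.00) = $2,942.52 + 28.97% × $7,680.00 = $5,167.42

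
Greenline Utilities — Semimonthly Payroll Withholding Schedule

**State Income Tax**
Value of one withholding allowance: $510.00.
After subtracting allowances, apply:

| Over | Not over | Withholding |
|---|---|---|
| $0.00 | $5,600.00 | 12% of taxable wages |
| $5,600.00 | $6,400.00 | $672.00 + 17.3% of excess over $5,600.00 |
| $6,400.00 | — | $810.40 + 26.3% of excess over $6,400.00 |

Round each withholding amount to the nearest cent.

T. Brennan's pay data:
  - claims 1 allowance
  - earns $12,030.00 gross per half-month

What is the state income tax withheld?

$2,156.96

State Income Tax: taxable = $12,030.00 − 1×$510.00 = $11,520.00
  $810.40 + 26.3% × ($11,520.00 − $6,400.00) = $810.40 + 26.3% × $5,120.00 = $2,156.96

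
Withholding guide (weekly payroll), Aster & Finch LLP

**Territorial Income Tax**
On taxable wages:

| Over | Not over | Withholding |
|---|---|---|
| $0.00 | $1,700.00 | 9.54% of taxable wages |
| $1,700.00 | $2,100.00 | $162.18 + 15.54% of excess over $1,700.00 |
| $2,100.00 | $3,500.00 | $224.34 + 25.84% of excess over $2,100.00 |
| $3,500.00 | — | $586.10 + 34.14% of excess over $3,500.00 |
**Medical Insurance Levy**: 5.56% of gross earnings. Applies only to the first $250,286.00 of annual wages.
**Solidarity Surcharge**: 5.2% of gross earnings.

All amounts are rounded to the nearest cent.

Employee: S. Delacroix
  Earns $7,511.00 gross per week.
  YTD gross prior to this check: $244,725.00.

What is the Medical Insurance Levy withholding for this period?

Medical Insurance Levy: cap $250,286.00 − YTD $244,725.00 = $5,561.00 subject; 5.56% × $5,561.00 = $309.19

$309.19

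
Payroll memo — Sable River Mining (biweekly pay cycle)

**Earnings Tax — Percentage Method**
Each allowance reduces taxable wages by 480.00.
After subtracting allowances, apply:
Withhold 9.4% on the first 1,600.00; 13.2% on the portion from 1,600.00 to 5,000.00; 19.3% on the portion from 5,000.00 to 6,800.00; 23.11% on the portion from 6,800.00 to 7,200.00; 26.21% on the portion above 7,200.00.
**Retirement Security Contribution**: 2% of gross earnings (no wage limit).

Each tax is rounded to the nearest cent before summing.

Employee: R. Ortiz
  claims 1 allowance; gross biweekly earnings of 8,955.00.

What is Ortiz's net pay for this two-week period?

7,402.68

Earnings Tax: taxable = 8,955.00 − 1×480.00 = 8,475.00
  1,039.04 + 26.21% × (8,475.00 − 7,200.00) = 1,039.04 + 26.21% × 1,275.00 = 1,373.22
Retirement Security Contribution: 2% × 8,955.00 = 179.10
Total withheld: 1,373.22 + 179.10 = 1,552.32
Net pay: 8,955.00 − 1,552.32 = 7,402.68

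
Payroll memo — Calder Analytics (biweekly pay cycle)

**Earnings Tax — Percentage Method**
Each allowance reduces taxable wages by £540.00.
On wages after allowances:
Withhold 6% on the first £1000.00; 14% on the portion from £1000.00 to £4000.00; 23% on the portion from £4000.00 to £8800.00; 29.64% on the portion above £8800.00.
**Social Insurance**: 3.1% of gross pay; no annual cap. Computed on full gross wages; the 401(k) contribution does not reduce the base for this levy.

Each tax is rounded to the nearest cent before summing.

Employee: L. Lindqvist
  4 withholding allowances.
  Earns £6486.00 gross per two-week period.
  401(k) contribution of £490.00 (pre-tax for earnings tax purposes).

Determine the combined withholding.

£658.11

Earnings Tax: taxable = £6486.00 − £490.00 − 4×£540.00 = £3836.00
  £60.00 + 14% × (£3836.00 − £1000.00) = £60.00 + 14% × £2836.00 = £457.04
Social Insurance: 3.1% × £6486.00 = £201.07
Total: £457.04 + £201.07 = £658.11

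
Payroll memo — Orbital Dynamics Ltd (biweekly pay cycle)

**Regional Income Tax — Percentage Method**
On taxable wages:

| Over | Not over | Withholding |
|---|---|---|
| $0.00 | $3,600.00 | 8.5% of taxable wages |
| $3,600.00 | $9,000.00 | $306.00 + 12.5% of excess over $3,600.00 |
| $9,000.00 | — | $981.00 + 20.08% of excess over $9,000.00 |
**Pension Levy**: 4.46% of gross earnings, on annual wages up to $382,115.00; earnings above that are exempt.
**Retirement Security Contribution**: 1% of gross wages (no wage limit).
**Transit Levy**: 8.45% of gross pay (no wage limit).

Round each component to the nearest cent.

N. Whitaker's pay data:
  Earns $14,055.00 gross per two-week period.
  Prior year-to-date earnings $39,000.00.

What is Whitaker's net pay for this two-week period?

Regional Income Tax: taxable = $14,055.00
  $981.00 + 20.08% × ($14,055.00 − $9,000.00) = $981.00 + 20.08% × $5,055.00 = $1,996.04
Pension Levy: 4.46% × $14,055.00 = $626.85
Retirement Security Contribution: 1% × $14,055.00 = $140.55
Transit Levy: 8.45% × $14,055.00 = $1,187.65
Total withheld: $1,996.04 + $626.85 + $140.55 + $1,187.65 = $3,951.09
Net pay: $14,055.00 − $3,951.09 = $10,103.91

$10,103.91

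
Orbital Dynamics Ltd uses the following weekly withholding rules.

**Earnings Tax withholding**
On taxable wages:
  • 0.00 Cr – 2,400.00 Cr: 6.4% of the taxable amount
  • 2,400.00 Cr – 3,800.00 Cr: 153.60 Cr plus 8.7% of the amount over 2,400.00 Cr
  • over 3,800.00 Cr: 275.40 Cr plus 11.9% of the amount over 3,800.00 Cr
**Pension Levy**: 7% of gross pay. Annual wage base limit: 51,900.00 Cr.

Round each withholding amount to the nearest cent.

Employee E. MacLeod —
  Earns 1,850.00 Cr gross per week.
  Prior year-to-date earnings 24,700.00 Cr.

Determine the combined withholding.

Earnings Tax: taxable = 1,850.00 Cr
  6.4% × 1,850.00 Cr = 118.40 Cr
Pension Levy: 7% × 1,850.00 Cr = 129.50 Cr
Total: 118.40 Cr + 129.50 Cr = 247.90 Cr

247.90 Cr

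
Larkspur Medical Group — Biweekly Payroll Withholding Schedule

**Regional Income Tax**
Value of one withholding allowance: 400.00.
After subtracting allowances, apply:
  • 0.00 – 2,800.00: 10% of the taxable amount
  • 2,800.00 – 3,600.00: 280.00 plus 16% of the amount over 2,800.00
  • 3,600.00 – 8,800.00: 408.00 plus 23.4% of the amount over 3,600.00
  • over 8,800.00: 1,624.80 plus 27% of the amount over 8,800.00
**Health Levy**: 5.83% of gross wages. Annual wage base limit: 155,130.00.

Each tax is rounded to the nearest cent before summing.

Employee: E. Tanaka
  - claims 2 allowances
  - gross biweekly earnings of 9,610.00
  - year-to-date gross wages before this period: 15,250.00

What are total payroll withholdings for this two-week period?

2,187.76

Regional Income Tax: taxable = 9,610.00 − 2×400.00 = 8,810.00
  1,624.80 + 27% × (8,810.00 − 8,800.00) = 1,624.80 + 27% × 10.00 = 1,627.50
Health Levy: 5.83% × 9,610.00 = 560.26
Total: 1,627.50 + 560.26 = 2,187.76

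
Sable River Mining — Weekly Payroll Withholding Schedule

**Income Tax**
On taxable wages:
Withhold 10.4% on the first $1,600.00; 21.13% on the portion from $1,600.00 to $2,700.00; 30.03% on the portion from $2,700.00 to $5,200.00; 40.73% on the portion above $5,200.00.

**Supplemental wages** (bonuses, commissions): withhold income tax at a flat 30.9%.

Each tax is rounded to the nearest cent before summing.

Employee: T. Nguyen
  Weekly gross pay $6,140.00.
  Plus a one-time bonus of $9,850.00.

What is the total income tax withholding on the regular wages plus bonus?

Income Tax: taxable = $6,140.00
  $1,149.58 + 40.73% × ($6,140.00 − $5,200.00) = $1,149.58 + 40.73% × $940.00 = $1,532.44
Supplemental (30.9% flat on bonus): 30.9% × $9,850.00 = $3,043.65
Total income tax: $1,532.44 + $3,043.65 = $4,576.09

$4,576.09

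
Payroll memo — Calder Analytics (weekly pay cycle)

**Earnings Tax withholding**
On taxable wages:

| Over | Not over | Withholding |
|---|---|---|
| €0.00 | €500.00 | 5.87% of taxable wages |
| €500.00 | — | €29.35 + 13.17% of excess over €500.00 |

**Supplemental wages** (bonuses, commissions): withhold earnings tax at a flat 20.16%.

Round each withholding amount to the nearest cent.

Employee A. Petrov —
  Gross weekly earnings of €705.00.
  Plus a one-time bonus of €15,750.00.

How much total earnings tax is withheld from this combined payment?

Earnings Tax: taxable = €705.00
  €29.35 + 13.17% × (€705.00 − €500.00) = €29.35 + 13.17% × €205.00 = €56.35
Supplemental (20.16% flat on bonus): 20.16% × €15,750.00 = €3,175.20
Total earnings tax: €56.35 + €3,175.20 = €3,231.55

€3,231.55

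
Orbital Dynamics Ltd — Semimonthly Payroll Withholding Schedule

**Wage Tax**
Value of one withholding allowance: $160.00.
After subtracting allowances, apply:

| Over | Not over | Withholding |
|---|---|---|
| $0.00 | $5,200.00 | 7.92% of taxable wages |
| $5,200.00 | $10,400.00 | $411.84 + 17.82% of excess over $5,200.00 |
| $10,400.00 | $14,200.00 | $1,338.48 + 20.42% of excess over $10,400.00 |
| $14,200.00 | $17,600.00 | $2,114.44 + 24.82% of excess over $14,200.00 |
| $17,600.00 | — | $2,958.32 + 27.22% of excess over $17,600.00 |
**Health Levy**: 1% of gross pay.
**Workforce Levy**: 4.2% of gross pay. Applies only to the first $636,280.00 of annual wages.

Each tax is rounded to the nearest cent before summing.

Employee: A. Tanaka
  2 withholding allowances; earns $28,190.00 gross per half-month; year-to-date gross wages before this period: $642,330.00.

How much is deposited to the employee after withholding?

$22,154.29

Wage Tax: taxable = $28,190.00 − 2×$160.00 = $27,870.00
  $2,958.32 + 27.22% × ($27,870.00 − $17,600.00) = $2,958.32 + 27.22% × $10,270.00 = $5,753.81
Health Levy: 1% × $28,190.00 = $281.90
Workforce Levy: YTD $642,330.00 ≥ cap $636,280.00 → $0.00
Total withheld: $5,753.81 + $281.90 + $0.00 = $6,035.71
Net pay: $28,190.00 − $6,035.71 = $22,154.29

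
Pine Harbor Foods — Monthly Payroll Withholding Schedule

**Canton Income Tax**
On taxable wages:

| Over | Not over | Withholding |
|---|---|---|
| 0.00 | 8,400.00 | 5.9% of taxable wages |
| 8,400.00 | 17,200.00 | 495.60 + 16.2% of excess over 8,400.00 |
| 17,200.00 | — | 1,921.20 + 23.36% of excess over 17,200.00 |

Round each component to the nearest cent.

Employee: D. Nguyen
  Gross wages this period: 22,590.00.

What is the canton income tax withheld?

3,180.30

Canton Income Tax: taxable = 22,590.00
  1,921.20 + 23.36% × (22,590.00 − 17,200.00) = 1,921.20 + 23.36% × 5,390.00 = 3,180.30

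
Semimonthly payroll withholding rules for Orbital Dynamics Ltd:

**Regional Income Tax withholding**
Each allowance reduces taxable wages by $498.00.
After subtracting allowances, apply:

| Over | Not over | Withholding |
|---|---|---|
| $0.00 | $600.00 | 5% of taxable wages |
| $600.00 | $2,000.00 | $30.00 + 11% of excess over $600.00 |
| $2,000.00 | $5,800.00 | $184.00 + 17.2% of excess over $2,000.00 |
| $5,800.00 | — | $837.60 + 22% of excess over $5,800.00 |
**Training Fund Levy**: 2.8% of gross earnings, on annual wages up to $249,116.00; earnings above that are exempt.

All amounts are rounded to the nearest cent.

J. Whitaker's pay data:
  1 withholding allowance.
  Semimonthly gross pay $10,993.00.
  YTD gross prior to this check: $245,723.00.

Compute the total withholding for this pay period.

$1,965.50

Regional Income Tax: taxable = $10,993.00 − 1×$498.00 = $10,495.00
  $837.60 + 22% × ($10,495.00 − $5,800.00) = $837.60 + 22% × $4,695.00 = $1,870.50
Training Fund Levy: cap $249,116.00 − YTD $245,723.00 = $3,393.00 subject; 2.8% × $3,393.00 = $95.00
Total: $1,870.50 + $95.00 = $1,965.50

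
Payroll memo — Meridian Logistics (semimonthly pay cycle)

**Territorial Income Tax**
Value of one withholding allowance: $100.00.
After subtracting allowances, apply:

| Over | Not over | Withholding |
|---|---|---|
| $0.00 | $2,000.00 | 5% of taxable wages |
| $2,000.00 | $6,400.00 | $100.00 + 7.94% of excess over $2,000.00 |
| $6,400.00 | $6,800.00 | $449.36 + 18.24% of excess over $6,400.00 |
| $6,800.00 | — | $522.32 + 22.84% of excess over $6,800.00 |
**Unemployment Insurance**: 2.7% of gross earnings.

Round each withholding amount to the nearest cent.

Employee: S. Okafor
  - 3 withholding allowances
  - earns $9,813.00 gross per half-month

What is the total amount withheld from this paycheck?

$1,406.92

Territorial Income Tax: taxable = $9,813.00 − 3×$100.00 = $9,513.00
  $522.32 + 22.84% × ($9,513.00 − $6,800.00) = $522.32 + 22.84% × $2,713.00 = $1,141.97
Unemployment Insurance: 2.7% × $9,813.00 = $264.95
Total: $1,141.97 + $264.95 = $1,406.92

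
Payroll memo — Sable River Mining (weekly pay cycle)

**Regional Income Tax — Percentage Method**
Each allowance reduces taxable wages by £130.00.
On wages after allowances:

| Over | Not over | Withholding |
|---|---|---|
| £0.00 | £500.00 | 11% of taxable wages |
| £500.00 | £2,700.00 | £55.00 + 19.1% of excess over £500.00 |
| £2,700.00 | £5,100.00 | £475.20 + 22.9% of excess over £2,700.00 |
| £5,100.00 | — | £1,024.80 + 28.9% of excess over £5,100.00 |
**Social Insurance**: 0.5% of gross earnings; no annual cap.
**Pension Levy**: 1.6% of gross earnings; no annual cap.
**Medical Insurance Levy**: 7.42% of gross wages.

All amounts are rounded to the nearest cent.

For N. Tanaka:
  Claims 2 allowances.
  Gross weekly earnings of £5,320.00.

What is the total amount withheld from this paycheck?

Regional Income Tax: taxable = £5,320.00 − 2×£130.00 = £5,060.00
  £475.20 + 22.9% × (£5,060.00 − £2,700.00) = £475.20 + 22.9% × £2,360.00 = £1,015.64
Social Insurance: 0.5% × £5,320.00 = £26.60
Pension Levy: 1.6% × £5,320.00 = £85.12
Medical Insurance Levy: 7.42% × £5,320.00 = £394.74
Total: £1,015.64 + £26.60 + £85.12 + £394.74 = £1,522.10

£1,522.10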